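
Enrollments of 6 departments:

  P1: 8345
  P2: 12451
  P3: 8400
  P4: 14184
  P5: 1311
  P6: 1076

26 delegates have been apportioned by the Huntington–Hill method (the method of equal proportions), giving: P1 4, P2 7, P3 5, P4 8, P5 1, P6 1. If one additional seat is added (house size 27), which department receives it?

P1

Priority for the next seat is population ÷ (√(s·(s+1))).
Priorities: P1 1865.999, P2 1663.835, P3 1533.623, P4 1671.600, P5 927.017, P6 760.847.
Highest priority: P1.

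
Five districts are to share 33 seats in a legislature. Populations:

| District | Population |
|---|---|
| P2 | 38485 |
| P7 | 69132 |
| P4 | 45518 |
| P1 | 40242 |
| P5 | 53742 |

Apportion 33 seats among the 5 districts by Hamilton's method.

P2 5, P7 9, P4 6, P1 6, P5 7

Total 247119; standard divisor 247119/33 ≈ 7488.455.
Standard quotas: P2 5.1392, P7 9.2318, P4 6.0784, P1 5.3739, P5 7.1766.
Lower quotas: P2 5, P7 9, P4 6, P1 5, P5 7 (sum 32, leaving 1 seat).
Remainders in descending order: P1 0.3739, P7 0.2318, P5 0.1766, P2 0.1392, P4 0.0784.
Largest remainder: P1 receives the extra seat.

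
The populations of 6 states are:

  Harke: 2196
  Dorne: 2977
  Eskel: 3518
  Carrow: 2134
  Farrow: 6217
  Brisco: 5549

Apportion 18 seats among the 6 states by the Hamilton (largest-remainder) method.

Total 22591; standard divisor 22591/18 ≈ 1255.056.
Standard quotas: Harke 1.7497, Dorne 2.3720, Eskel 2.8031, Carrow 1.7003, Farrow 4.9536, Brisco 4.4213.
Lower quotas: Harke 1, Dorne 2, Eskel 2, Carrow 1, Farrow 4, Brisco 4 (sum 14, leaving 4 seats).
Remainders in descending order: Farrow 0.9536, Eskel 0.8031, Harke 0.7497, Carrow 0.7003, Brisco 0.4213, Dorne 0.3720.
Largest remainders: Farrow, Eskel, Harke, Carrow receive the extra seats.

Harke 2, Dorne 2, Eskel 3, Carrow 2, Farrow 5, Brisco 4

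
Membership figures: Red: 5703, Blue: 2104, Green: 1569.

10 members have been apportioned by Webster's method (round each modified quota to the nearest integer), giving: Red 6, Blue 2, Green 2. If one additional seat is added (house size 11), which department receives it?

Red

Priority for the next seat is population ÷ (current seats + 0.5).
Priorities: Red 877.385, Blue 841.600, Green 627.600.
Highest priority: Red.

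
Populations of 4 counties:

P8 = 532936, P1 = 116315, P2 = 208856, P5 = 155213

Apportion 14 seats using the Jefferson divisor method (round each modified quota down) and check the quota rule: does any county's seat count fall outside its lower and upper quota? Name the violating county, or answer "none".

none

Standard quotas: P8 7.363, P1 1.607, P2 2.886, P5 2.144.
Jefferson allocation: P8 8, P1 1, P2 3, P5 2.
Every allocation lies between the lower and upper quota.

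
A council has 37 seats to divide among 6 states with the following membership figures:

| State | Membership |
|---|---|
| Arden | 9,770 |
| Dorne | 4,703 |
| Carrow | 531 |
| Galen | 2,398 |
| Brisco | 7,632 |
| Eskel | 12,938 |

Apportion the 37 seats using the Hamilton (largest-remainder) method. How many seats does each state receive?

Arden 10, Dorne 5, Carrow 0, Galen 2, Brisco 7, Eskel 13

Standard divisor: 37972 ÷ 37 ≈ 1026.27.
Standard quotas: Arden 9.5199, Dorne 4.5826, Carrow 0.5174, Galen 2.3366, Brisco 7.4366, Eskel 12.6068.
Lower quotas: Arden 9, Dorne 4, Carrow 0, Galen 2, Brisco 7, Eskel 12 (sum 34, leaving 3 seats).
Remainders in descending order: Eskel 0.6068, Dorne 0.5826, Arden 0.5199, Carrow 0.5174, Brisco 0.4366, Galen 0.3366.
Largest remainders: Eskel, Dorne, Arden receive the extra seats.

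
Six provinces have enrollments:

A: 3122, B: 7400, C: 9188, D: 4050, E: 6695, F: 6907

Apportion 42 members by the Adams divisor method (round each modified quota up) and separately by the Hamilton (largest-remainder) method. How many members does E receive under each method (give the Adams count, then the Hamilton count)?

Adams: A 4, B 8, C 10, D 5, E 7, F 8.
Hamilton: A 3, B 8, C 10, D 5, E 8, F 8.
E gets 7 under Adams and 8 under Hamilton.

7 and 8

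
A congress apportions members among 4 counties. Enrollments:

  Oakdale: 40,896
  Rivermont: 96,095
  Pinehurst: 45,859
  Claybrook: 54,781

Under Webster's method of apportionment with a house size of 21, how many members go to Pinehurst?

4

Standard divisor 237631/21 ≈ 11315.762; standard quotas: Oakdale 3.614, Rivermont 8.492, Pinehurst 4.053, Claybrook 4.841.
Rounding to the nearest integer gives Oakdale 4, Rivermont 8, Pinehurst 4, Claybrook 5 — total 21, matching the house size, so no adjustment is needed.
Pinehurst receives 4.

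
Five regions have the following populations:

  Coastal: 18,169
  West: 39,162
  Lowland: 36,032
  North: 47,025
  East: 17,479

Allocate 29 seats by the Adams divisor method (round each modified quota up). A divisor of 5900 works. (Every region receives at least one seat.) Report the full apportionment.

Coastal 4, West 7, Lowland 7, North 8, East 3

With modified divisor 5900: modified quotas Coastal 3.079, West 6.638, Lowland 6.107, North 7.970, East 2.963.
Rounding up: Coastal 4, West 7, Lowland 7, North 8, East 3 (total 29).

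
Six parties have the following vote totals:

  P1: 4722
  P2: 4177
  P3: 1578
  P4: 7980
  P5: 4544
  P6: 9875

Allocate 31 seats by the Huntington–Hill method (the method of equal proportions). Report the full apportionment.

P1 4; P2 4; P3 2; P4 8; P5 4; P6 9

With divisor 1061: modified quotas P1 4.451, P2 3.937, P3 1.487, P4 7.521, P5 4.283, P6 9.307.
Geometric-mean thresholds: P1 √(4·5)=4.472, P2 √(3·4)=3.464, P3 √(1·2)=1.414, P4 √(7·8)=7.483, P5 √(4·5)=4.472, P6 √(9·10)=9.487.
Each quota rounded against its threshold gives P1 4, P2 4, P3 2, P4 8, P5 4, P6 9 (total 31).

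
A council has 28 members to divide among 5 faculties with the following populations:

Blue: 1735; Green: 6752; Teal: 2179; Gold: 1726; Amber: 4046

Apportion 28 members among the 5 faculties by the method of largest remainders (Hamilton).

Blue=3; Green=11; Teal=4; Gold=3; Amber=7

Standard divisor: 16438 ÷ 28 ≈ 587.071.
Standard quotas: Blue 2.9553, Green 11.5012, Teal 3.7116, Gold 2.9400, Amber 6.8918.
Lower quotas: Blue 2, Green 11, Teal 3, Gold 2, Amber 6 (sum 24, leaving 4 seats).
Remainders in descending order: Blue 0.9553, Gold 0.9400, Amber 0.8918, Teal 0.7116, Green 0.5012.
The surplus seats go to Blue, Gold, Amber, Teal.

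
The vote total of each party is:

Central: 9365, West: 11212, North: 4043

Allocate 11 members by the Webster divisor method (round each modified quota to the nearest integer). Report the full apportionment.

Central: 4, West: 5, North: 2

Standard divisor 24620/11 ≈ 2238.182; standard quotas: Central 4.184, West 5.009, North 1.806.
Rounding to the nearest integer gives Central 4, West 5, North 2 — total 11, matching the house size, so no adjustment is needed.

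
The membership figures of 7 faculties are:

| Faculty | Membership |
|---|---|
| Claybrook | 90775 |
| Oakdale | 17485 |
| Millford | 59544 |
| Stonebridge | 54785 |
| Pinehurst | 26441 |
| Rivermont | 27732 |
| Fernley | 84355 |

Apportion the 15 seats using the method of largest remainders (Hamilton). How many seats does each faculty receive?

The standard divisor is 361117/15 ≈ 24074.467.
Standard quotas: Claybrook 3.7706, Oakdale 0.7263, Millford 2.4733, Stonebridge 2.2756, Pinehurst 1.0983, Rivermont 1.1519, Fernley 3.5039.
Lower quotas: Claybrook 3, Oakdale 0, Millford 2, Stonebridge 2, Pinehurst 1, Rivermont 1, Fernley 3 (sum 12, leaving 3 seats).
Remainders in descending order: Claybrook 0.7706, Oakdale 0.7263, Fernley 0.5039, Millford 0.4733, Stonebridge 0.2756, Rivermont 0.1519, Pinehurst 0.0983.
Largest remainders: Claybrook, Oakdale, Fernley receive the extra seats.

Claybrook 4, Oakdale 1, Millford 2, Stonebridge 2, Pinehurst 1, Rivermont 1, Fernley 4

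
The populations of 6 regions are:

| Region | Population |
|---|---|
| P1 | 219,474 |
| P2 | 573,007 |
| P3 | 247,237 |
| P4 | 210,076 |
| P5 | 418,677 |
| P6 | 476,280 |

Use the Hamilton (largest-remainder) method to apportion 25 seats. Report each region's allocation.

Total 2144751; standard divisor 2144751/25 ≈ 85790.04.
Standard quotas: P1 2.5583, P2 6.6792, P3 2.8819, P4 2.4487, P5 4.8803, P6 5.5517.
Lower quotas: P1 2, P2 6, P3 2, P4 2, P5 4, P6 5 (sum 21, leaving 4 seats).
Remainders in descending order: P3 0.8819, P5 0.8803, P2 0.6792, P1 0.5583, P6 0.5517, P4 0.4487.
Largest remainders: P3, P5, P2, P1 receive the extra seats.

P1 3, P2 7, P3 3, P4 2, P5 5, P6 5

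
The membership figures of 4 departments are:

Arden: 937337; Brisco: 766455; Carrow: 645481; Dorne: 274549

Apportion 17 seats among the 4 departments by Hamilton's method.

Arden 6; Brisco 5; Carrow 4; Dorne 2

Standard divisor: 2623822 ÷ 17 ≈ 154342.471.
Standard quotas: Arden 6.0731, Brisco 4.9659, Carrow 4.1821, Dorne 1.7788.
Lower quotas: Arden 6, Brisco 4, Carrow 4, Dorne 1 (sum 15, leaving 2 seats).
Remainders in descending order: Brisco 0.9659, Dorne 0.7788, Carrow 0.1821, Arden 0.0731.
The surplus seats go to Brisco, Dorne.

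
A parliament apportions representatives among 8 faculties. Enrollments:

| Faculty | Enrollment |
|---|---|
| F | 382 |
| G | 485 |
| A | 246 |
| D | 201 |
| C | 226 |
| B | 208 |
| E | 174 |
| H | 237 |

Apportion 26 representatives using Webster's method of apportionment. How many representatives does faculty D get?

Standard divisor 2159/26 ≈ 83.038; standard quotas: F 4.600, G 5.841, A 2.962, D 2.421, C 2.722, B 2.505, E 2.095, H 2.854.
Rounding to the nearest integer gives 5, 6, 3, 2, 3, 3, 2, 3 = 27 seats, so the divisor must be adjusted.
With modified divisor 84: modified quotas F 4.548, G 5.774, A 2.929, D 2.393, C 2.690, B 2.476, E 2.071, H 2.821.
Rounding to the nearest integer: F 5, G 6, A 3, D 2, C 3, B 2, E 2, H 3 (total 26).
D receives 2.

2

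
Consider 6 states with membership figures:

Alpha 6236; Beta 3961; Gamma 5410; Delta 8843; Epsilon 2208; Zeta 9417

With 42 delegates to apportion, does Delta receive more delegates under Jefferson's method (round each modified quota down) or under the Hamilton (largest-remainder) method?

Jefferson

Jefferson: Alpha 7, Beta 5, Gamma 6, Delta 11, Epsilon 2, Zeta 11.
Hamilton: Alpha 7, Beta 5, Gamma 6, Delta 10, Epsilon 3, Zeta 11.
Delta gets 11 under Jefferson and 10 under Hamilton.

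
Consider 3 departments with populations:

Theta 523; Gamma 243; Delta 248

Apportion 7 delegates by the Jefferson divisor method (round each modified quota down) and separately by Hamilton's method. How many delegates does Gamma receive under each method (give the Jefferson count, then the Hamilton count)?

1 and 2

Jefferson: Theta 4, Gamma 1, Delta 2.
Hamilton: Theta 3, Gamma 2, Delta 2.
Gamma gets 1 under Jefferson and 2 under Hamilton.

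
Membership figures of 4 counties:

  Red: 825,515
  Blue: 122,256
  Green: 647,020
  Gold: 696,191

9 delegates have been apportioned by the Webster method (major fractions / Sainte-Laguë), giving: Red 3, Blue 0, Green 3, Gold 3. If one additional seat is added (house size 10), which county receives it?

Priority for the next seat is population ÷ (current seats + 0.5).
Priorities: Red 235861.429, Blue 244512.000, Green 184862.857, Gold 198911.714.
Highest priority: Blue.

Blue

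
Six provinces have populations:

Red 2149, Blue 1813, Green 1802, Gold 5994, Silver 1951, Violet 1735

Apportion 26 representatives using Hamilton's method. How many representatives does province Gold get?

10

Standard divisor: 15444 ÷ 26 = 594.
Standard quotas: Red 3.6178, Blue 3.0522, Green 3.0337, Gold 10.0909, Silver 3.2845, Violet 2.9209.
Lower quotas: Red 3, Blue 3, Green 3, Gold 10, Silver 3, Violet 2 (sum 24, leaving 2 seats).
Remainders in descending order: Violet 0.9209, Red 0.6178, Silver 0.2845, Gold 0.0909, Blue 0.0522, Green 0.0337.
The surplus seats go to Violet, Red.
Gold receives 10.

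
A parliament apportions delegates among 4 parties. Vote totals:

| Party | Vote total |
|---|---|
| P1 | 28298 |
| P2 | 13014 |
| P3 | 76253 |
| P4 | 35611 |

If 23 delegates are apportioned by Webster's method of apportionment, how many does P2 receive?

2

Standard divisor 153176/23 ≈ 6659.826; standard quotas: P1 4.249, P2 1.954, P3 11.450, P4 5.347.
Rounding to the nearest integer gives 4, 2, 11, 5 = 22 seats, so the divisor must be adjusted.
With modified divisor 6600: modified quotas P1 4.288, P2 1.972, P3 11.553, P4 5.396.
Rounding to the nearest integer: P1 4, P2 2, P3 12, P4 5 (total 23).
P2 receives 2.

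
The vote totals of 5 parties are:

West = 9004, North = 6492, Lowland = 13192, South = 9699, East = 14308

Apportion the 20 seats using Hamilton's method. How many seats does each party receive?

Standard divisor: 52695 ÷ 20 ≈ 2634.75.
Standard quotas: West 3.4174, North 2.4640, Lowland 5.0069, South 3.6812, East 5.4305.
Lower quotas: West 3, North 2, Lowland 5, South 3, East 5 (sum 18, leaving 2 seats).
Remainders in descending order: South 0.6812, North 0.4640, East 0.4305, West 0.4174, Lowland 0.0069.
The surplus seats go to South, North.

West: 3; North: 3; Lowland: 5; South: 4; East: 5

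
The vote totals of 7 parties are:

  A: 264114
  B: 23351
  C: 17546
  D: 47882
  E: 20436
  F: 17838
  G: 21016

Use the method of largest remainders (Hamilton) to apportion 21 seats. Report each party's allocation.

Standard divisor: 412183 ÷ 21 ≈ 19627.762.
Standard quotas: A 13.4561, B 1.1897, C 0.8939, D 2.4395, E 1.0412, F 0.9088, G 1.0707.
Lower quotas: A 13, B 1, C 0, D 2, E 1, F 0, G 1 (sum 18, leaving 3 seats).
Remainders in descending order: F 0.9088, C 0.8939, A 0.4561, D 0.4395, B 0.1897, G 0.0707, E 0.0412.
The surplus seats go to F, C, A.

A=14, B=1, C=1, D=2, E=1, F=1, G=1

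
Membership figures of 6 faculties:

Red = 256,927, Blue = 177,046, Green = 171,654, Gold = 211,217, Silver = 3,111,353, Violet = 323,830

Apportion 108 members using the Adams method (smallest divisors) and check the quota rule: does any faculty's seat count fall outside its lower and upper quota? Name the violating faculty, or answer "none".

Standard quotas: Red 6.526, Blue 4.497, Green 4.360, Gold 5.365, Silver 79.027, Violet 8.225.
Adams allocation: Red 7, Blue 5, Green 5, Gold 6, Silver 77, Violet 8.
Silver has quota 79.027 (lower 79, upper 80) but receives 77 — outside the quota interval.

Silver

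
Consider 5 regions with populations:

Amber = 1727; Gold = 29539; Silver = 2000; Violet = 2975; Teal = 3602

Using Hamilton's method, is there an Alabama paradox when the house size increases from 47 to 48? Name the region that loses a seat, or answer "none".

none

At 47 seats: Amber 2, Gold 35, Silver 2, Violet 4, Teal 4.
At 48 seats: Amber 2, Gold 36, Silver 2, Violet 4, Teal 4.
No region's allocation decreased.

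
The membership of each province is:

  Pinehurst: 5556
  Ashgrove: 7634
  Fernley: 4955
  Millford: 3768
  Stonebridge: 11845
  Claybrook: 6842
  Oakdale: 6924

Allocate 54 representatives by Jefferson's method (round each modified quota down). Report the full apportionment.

Pinehurst: 6, Ashgrove: 9, Fernley: 5, Millford: 4, Stonebridge: 14, Claybrook: 8, Oakdale: 8

Standard divisor 47524/54 ≈ 880.074; standard quotas: Pinehurst 6.313, Ashgrove 8.674, Fernley 5.630, Millford 4.281, Stonebridge 13.459, Claybrook 7.774, Oakdale 7.868.
Rounding down gives 6, 8, 5, 4, 13, 7, 7 = 50 seats, so the divisor must be adjusted.
With modified divisor 840: modified quotas Pinehurst 6.614, Ashgrove 9.088, Fernley 5.899, Millford 4.486, Stonebridge 14.101, Claybrook 8.145, Oakdale 8.243.
Rounding down: Pinehurst 6, Ashgrove 9, Fernley 5, Millford 4, Stonebridge 14, Claybrook 8, Oakdale 8 (total 54).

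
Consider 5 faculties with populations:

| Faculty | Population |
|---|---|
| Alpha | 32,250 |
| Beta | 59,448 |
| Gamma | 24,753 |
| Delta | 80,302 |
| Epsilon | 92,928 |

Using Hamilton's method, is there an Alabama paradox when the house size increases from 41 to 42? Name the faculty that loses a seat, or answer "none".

At 41 seats: Alpha 5, Beta 8, Gamma 4, Delta 11, Epsilon 13.
At 42 seats: Alpha 5, Beta 9, Gamma 3, Delta 12, Epsilon 13.
Gamma drops from 4 to 3.

Gamma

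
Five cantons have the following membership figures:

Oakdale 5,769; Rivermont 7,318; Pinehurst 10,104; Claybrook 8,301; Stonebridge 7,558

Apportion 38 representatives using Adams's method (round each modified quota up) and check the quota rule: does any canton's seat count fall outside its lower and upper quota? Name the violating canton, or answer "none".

Standard quotas: Oakdale 5.614, Rivermont 7.121, Pinehurst 9.832, Claybrook 8.078, Stonebridge 7.355.
Adams allocation: Oakdale 6, Rivermont 7, Pinehurst 10, Claybrook 8, Stonebridge 7.
Every allocation lies between the lower and upper quota.

none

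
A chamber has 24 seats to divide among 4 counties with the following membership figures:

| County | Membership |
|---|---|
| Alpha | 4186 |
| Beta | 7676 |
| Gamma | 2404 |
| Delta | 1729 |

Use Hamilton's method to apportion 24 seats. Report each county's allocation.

Alpha: 6; Beta: 11; Gamma: 4; Delta: 3

Standard divisor: 15995 ÷ 24 ≈ 666.458.
Standard quotas: Alpha 6.2810, Beta 11.5176, Gamma 3.6071, Delta 2.5943.
Lower quotas: Alpha 6, Beta 11, Gamma 3, Delta 2 (sum 22, leaving 2 seats).
Remainders in descending order: Gamma 0.6071, Delta 0.5943, Beta 0.5176, Alpha 0.2810.
The surplus seats go to Gamma, Delta.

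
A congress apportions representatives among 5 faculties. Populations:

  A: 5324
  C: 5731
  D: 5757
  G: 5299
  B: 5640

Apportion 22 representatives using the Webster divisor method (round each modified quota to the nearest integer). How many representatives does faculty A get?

Standard divisor 27751/22 ≈ 1261.409; standard quotas: A 4.221, C 4.543, D 4.564, G 4.201, B 4.471.
Rounding to the nearest integer gives A 4, C 5, D 5, G 4, B 4 — total 22, matching the house size, so no adjustment is needed.
A receives 4.

4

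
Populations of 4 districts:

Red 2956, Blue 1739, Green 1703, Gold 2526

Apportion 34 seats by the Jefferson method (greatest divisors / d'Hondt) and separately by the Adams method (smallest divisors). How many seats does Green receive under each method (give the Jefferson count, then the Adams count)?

6 and 7

Jefferson: Red 11, Blue 7, Green 6, Gold 10.
Adams: Red 11, Blue 7, Green 7, Gold 9.
Green gets 6 under Jefferson and 7 under Adams.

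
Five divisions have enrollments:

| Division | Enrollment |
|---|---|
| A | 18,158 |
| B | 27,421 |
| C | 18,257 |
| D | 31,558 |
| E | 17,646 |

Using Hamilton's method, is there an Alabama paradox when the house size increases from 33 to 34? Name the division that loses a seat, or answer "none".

At 33 seats: A 5, B 8, C 6, D 9, E 5.
At 34 seats: A 5, B 8, C 6, D 10, E 5.
No division's allocation decreased.

none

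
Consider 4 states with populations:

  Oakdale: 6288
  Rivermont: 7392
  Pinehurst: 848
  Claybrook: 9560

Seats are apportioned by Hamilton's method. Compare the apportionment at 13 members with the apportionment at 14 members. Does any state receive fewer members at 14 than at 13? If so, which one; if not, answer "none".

At 13 seats: Oakdale 3, Rivermont 4, Pinehurst 1, Claybrook 5.
At 14 seats: Oakdale 4, Rivermont 4, Pinehurst 0, Claybrook 6.
Pinehurst drops from 1 to 0.

Pinehurst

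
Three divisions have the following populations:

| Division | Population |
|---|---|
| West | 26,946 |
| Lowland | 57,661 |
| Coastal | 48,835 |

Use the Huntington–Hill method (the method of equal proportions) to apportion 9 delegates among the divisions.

With divisor 15371: modified quotas West 1.753, Lowland 3.751, Coastal 3.177.
Geometric-mean thresholds: West √(1·2)=1.414, Lowland √(3·4)=3.464, Coastal √(3·4)=3.464.
Each quota rounded against its threshold gives West 2, Lowland 4, Coastal 3 (total 9).

West=2, Lowland=4, Coastal=3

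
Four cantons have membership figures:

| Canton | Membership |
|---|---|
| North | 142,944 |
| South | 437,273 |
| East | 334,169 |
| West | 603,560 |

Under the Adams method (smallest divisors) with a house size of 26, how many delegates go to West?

10

Standard divisor 1517946/26 ≈ 58382.538; standard quotas: North 2.448, South 7.490, East 5.724, West 10.338.
Rounding up gives 3, 8, 6, 11 = 28 seats, so the divisor must be adjusted.
With modified divisor 64700: modified quotas North 2.209, South 6.758, East 5.165, West 9.329.
Rounding up: North 3, South 7, East 6, West 10 (total 26).
West receives 10.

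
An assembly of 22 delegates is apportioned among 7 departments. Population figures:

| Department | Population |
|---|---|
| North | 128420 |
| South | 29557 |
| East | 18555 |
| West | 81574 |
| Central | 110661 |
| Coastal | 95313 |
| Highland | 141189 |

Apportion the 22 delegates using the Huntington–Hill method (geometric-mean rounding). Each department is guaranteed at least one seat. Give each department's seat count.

North 5, South 1, East 1, West 3, Central 4, Coastal 3, Highland 5

With divisor 28115: modified quotas North 4.568, South 1.051, East 0.660, West 2.901, Central 3.936, Coastal 3.390, Highland 5.022.
Geometric-mean thresholds: North √(4·5)=4.472, South √(1·2)=1.414, East (min 1), West √(2·3)=2.449, Central √(3·4)=3.464, Coastal √(3·4)=3.464, Highland √(5·6)=5.477.
Each quota rounded against its threshold gives North 5, South 1, East 1, West 3, Central 4, Coastal 3, Highland 5 (total 22).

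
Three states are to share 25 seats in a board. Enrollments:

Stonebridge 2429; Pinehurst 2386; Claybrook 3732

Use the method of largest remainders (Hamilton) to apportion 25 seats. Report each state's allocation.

Stonebridge 7, Pinehurst 7, Claybrook 11

Total 8547; standard divisor 8547/25 ≈ 341.88.
Standard quotas: Stonebridge 7.105, Pinehurst 6.979, Claybrook 10.916.
Lower quotas: Stonebridge 7, Pinehurst 6, Claybrook 10 (sum 23, leaving 2 seats).
Remainders in descending order: Pinehurst 0.979, Claybrook 0.916, Stonebridge 0.105.
The surplus seats go to Pinehurst, Claybrook.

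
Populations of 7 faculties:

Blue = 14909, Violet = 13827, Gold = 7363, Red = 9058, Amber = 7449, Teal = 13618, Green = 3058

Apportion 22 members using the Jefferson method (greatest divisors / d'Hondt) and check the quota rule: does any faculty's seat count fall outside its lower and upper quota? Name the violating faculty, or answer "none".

Standard quotas: Blue 4.734, Violet 4.391, Gold 2.338, Red 2.876, Amber 2.365, Teal 4.324, Green 0.971.
Jefferson allocation: Blue 5, Violet 5, Gold 2, Red 3, Amber 2, Teal 4, Green 1.
Every allocation lies between the lower and upper quota.

none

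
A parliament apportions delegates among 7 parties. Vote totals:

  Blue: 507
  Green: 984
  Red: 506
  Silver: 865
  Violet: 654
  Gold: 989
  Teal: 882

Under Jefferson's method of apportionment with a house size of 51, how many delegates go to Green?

9

Standard divisor 5387/51 ≈ 105.627; standard quotas: Blue 4.800, Green 9.316, Red 4.790, Silver 8.189, Violet 6.192, Gold 9.363, Teal 8.350.
Rounding down gives 4, 9, 4, 8, 6, 9, 8 = 48 seats, so the divisor must be adjusted.
With modified divisor 98.7: modified quotas Blue 5.137, Green 9.970, Red 5.127, Silver 8.764, Violet 6.626, Gold 10.020, Teal 8.936.
Rounding down: Blue 5, Green 9, Red 5, Silver 8, Violet 6, Gold 10, Teal 8 (total 51).
Green receives 9.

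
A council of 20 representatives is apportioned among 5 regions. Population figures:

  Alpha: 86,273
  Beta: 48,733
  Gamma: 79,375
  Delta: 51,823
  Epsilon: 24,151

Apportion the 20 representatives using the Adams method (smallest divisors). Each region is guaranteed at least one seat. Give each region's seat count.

Alpha 6, Beta 3, Gamma 5, Delta 4, Epsilon 2

Standard divisor 290355/20 ≈ 14517.75; standard quotas: Alpha 5.943, Beta 3.357, Gamma 5.467, Delta 3.570, Epsilon 1.664.
Rounding up gives 6, 4, 6, 4, 2 = 22 seats, so the divisor must be adjusted.
With modified divisor 16700: modified quotas Alpha 5.166, Beta 2.918, Gamma 4.753, Delta 3.103, Epsilon 1.446.
Rounding up: Alpha 6, Beta 3, Gamma 5, Delta 4, Epsilon 2 (total 20).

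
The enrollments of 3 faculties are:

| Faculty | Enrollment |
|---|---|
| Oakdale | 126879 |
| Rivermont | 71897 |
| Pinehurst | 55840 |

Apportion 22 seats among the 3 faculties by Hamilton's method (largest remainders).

Standard divisor: 254616 ÷ 22 ≈ 11573.455.
Standard quotas: Oakdale 10.9629, Rivermont 6.2122, Pinehurst 4.8248.
Lower quotas: Oakdale 10, Rivermont 6, Pinehurst 4 (sum 20, leaving 2 seats).
Remainders in descending order: Oakdale 0.9629, Pinehurst 0.8248, Rivermont 0.2122.
Largest remainders: Oakdale, Pinehurst receive the extra seats.

Oakdale: 11, Rivermont: 6, Pinehurst: 5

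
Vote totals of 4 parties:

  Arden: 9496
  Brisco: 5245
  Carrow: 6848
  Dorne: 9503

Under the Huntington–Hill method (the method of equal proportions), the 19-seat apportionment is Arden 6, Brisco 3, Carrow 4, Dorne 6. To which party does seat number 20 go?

Priority for the next seat is population ÷ (√(s·(s+1))).
Priorities: Arden 1465.265, Brisco 1514.101, Carrow 1531.259, Dorne 1466.345.
Highest priority: Carrow.

Carrow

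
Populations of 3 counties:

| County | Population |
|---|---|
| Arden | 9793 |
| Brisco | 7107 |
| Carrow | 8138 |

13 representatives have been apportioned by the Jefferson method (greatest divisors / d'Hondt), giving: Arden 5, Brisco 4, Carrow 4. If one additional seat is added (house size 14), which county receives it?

Arden

Priority for the next seat is population ÷ (current seats + 1).
Priorities: Arden 1632.167, Brisco 1421.400, Carrow 1627.600.
Highest priority: Arden.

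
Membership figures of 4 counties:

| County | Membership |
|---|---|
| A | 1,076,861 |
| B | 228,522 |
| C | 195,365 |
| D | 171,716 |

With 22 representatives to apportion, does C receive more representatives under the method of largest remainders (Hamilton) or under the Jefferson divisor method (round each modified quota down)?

Hamilton

Hamilton: A 14, B 3, C 3, D 2.
Jefferson: A 15, B 3, C 2, D 2.
C gets 3 under Hamilton and 2 under Jefferson.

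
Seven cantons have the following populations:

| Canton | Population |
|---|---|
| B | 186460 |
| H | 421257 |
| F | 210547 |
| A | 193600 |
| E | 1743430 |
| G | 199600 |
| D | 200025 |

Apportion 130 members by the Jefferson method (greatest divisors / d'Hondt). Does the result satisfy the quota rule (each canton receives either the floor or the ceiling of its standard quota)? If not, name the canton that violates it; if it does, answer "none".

E

Standard quotas: B 7.683, H 17.358, F 8.676, A 7.977, E 71.839, G 8.225, D 8.242.
Jefferson allocation: B 7, H 17, F 8, A 8, E 74, G 8, D 8.
E has quota 71.839 (lower 71, upper 72) but receives 74 — outside the quota interval.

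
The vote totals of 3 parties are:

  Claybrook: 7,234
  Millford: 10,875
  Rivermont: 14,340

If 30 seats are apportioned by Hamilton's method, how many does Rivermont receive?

13

The standard divisor is 32449/30 ≈ 1081.633.
Standard quotas: Claybrook 6.6880, Millford 10.0542, Rivermont 13.2577.
Lower quotas: Claybrook 6, Millford 10, Rivermont 13 (sum 29, leaving 1 seat).
Remainders in descending order: Claybrook 0.6880, Rivermont 0.2577, Millford 0.0542.
Largest remainder: Claybrook receives the extra seat.
Rivermont receives 13.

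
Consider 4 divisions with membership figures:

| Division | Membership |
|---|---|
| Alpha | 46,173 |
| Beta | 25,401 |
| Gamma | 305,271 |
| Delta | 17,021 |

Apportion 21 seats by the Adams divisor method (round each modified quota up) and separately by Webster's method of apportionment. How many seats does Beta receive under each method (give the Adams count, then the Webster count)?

2 and 1

Adams: Alpha 3, Beta 2, Gamma 15, Delta 1.
Webster: Alpha 2, Beta 1, Gamma 17, Delta 1.
Beta gets 2 under Adams and 1 under Webster.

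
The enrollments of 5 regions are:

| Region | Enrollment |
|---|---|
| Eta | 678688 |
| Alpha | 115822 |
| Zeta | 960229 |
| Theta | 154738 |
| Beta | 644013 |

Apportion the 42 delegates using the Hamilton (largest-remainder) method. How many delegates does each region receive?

Total 2553490; standard divisor 2553490/42 ≈ 60797.381.
Standard quotas: Eta 11.1631, Alpha 1.9050, Zeta 15.7939, Theta 2.5451, Beta 10.5928.
Lower quotas: Eta 11, Alpha 1, Zeta 15, Theta 2, Beta 10 (sum 39, leaving 3 seats).
Remainders in descending order: Alpha 0.9050, Zeta 0.7939, Beta 0.5928, Theta 0.5451, Eta 0.1631.
The surplus seats go to Alpha, Zeta, Beta.

Eta 11; Alpha 2; Zeta 16; Theta 2; Beta 11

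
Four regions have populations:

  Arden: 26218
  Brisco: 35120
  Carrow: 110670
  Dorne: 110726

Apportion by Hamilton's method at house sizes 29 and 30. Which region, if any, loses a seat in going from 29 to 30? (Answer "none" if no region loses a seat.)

At 29 seats: Arden 3, Brisco 4, Carrow 11, Dorne 11.
At 30 seats: Arden 3, Brisco 3, Carrow 12, Dorne 12.
Brisco drops from 4 to 3.

Brisco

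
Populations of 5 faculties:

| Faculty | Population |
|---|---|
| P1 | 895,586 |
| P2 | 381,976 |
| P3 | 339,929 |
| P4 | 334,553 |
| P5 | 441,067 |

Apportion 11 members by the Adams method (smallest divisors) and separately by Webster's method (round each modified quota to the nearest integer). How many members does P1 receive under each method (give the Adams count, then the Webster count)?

Adams: P1 3, P2 2, P3 2, P4 2, P5 2.
Webster: P1 4, P2 2, P3 2, P4 1, P5 2.
P1 gets 3 under Adams and 4 under Webster.

3 and 4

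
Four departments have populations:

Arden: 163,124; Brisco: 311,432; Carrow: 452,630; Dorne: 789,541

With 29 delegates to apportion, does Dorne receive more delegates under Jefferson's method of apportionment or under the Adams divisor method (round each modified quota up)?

Jefferson

Jefferson: Arden 2, Brisco 5, Carrow 8, Dorne 14.
Adams: Arden 3, Brisco 5, Carrow 8, Dorne 13.
Dorne gets 14 under Jefferson and 13 under Adams.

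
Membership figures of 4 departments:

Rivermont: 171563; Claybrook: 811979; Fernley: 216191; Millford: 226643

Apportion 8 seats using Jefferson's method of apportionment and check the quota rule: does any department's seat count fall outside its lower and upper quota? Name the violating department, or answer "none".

none

Standard quotas: Rivermont 0.962, Claybrook 4.554, Fernley 1.213, Millford 1.271.
Jefferson allocation: Rivermont 1, Claybrook 5, Fernley 1, Millford 1.
Every allocation lies between the lower and upper quota.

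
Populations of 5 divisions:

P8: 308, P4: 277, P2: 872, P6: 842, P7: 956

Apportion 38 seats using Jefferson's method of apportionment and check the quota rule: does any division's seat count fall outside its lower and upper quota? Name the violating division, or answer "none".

Standard quotas: P8 3.596, P4 3.234, P2 10.180, P6 9.830, P7 11.161.
Jefferson allocation: P8 3, P4 3, P2 10, P6 10, P7 12.
Every allocation lies between the lower and upper quota.

none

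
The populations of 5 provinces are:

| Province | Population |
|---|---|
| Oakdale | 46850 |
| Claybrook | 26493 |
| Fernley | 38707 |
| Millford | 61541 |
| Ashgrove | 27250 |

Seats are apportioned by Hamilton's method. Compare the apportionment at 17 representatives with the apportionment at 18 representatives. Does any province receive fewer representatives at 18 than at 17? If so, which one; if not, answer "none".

Ashgrove

At 17 seats: Oakdale 4, Claybrook 2, Fernley 3, Millford 5, Ashgrove 3.
At 18 seats: Oakdale 4, Claybrook 2, Fernley 4, Millford 6, Ashgrove 2.
Ashgrove drops from 3 to 2.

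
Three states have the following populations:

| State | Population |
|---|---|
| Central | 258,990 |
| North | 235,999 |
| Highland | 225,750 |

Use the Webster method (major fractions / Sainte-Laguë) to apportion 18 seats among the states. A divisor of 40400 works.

Central 6, North 6, Highland 6

With modified divisor 40400: modified quotas Central 6.411, North 5.842, Highland 5.588.
Rounding to the nearest integer: Central 6, North 6, Highland 6 (total 18).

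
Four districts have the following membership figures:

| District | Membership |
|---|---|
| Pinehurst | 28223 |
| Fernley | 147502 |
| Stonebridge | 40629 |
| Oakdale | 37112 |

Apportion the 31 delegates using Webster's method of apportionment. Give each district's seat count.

Pinehurst: 3, Fernley: 18, Stonebridge: 5, Oakdale: 5

Standard divisor 253466/31 ≈ 8176.323; standard quotas: Pinehurst 3.452, Fernley 18.040, Stonebridge 4.969, Oakdale 4.539.
Rounding to the nearest integer gives Pinehurst 3, Fernley 18, Stonebridge 5, Oakdale 5 — total 31, matching the house size, so no adjustment is needed.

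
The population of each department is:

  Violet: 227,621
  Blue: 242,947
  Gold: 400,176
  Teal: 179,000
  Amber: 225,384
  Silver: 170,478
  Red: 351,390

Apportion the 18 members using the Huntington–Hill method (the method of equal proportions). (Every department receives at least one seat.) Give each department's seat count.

With divisor 100310: modified quotas Violet 2.269, Blue 2.422, Gold 3.989, Teal 1.784, Amber 2.247, Silver 1.700, Red 3.503.
Geometric-mean thresholds: Violet √(2·3)=2.449, Blue √(2·3)=2.449, Gold √(3·4)=3.464, Teal √(1·2)=1.414, Amber √(2·3)=2.449, Silver √(1·2)=1.414, Red √(3·4)=3.464.
Each quota rounded against its threshold gives Violet 2, Blue 2, Gold 4, Teal 2, Amber 2, Silver 2, Red 4 (total 18).

Violet=2, Blue=2, Gold=4, Teal=2, Amber=2, Silver=2, Red=4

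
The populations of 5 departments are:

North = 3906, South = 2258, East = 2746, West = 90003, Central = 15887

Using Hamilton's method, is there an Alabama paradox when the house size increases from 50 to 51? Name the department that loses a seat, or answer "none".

At 50 seats: North 2, South 1, East 1, West 39, Central 7.
At 51 seats: North 2, South 1, East 1, West 40, Central 7.
No department's allocation decreased.

none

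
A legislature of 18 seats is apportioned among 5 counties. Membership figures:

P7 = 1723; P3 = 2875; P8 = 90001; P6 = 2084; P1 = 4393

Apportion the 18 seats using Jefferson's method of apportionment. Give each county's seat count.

P7=0; P3=0; P8=18; P6=0; P1=0

Standard divisor 101076/18 ≈ 5615.333; standard quotas: P7 0.307, P3 0.512, P8 16.028, P6 0.371, P1 0.782.
Rounding down gives 0, 0, 16, 0, 0 = 16 seats, so the divisor must be adjusted.
With modified divisor 4900: modified quotas P7 0.352, P3 0.587, P8 18.368, P6 0.425, P1 0.897.
Rounding down: P7 0, P3 0, P8 18, P6 0, P1 0 (total 18).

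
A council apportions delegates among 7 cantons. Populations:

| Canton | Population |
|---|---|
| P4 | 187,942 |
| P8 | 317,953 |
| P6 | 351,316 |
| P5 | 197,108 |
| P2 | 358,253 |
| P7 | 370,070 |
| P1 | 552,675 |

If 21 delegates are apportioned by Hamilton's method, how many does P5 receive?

2

The standard divisor is 2335317/21 ≈ 111205.571.
Standard quotas: P4 1.6900, P8 2.8591, P6 3.1592, P5 1.7725, P2 3.2215, P7 3.3278, P1 4.9698.
Lower quotas: P4 1, P8 2, P6 3, P5 1, P2 3, P7 3, P1 4 (sum 17, leaving 4 seats).
Remainders in descending order: P1 0.9698, P8 0.8591, P5 0.7725, P4 0.6900, P7 0.3278, P2 0.2215, P6 0.1592.
Largest remainders: P1, P8, P5, P4 receive the extra seats.
P5 receives 2.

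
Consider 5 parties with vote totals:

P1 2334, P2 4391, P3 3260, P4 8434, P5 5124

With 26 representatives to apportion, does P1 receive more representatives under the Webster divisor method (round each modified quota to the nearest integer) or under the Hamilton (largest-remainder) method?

Webster: P1 3, P2 5, P3 3, P4 9, P5 6.
Hamilton: P1 2, P2 5, P3 4, P4 9, P5 6.
P1 gets 3 under Webster and 2 under Hamilton.

Webster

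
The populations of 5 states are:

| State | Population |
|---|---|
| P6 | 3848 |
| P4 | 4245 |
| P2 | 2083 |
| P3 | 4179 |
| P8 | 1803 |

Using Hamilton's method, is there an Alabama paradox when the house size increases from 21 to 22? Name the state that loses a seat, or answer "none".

none

At 21 seats: P6 5, P4 6, P2 3, P3 5, P8 2.
At 22 seats: P6 5, P4 6, P2 3, P3 6, P8 2.
No state's allocation decreased.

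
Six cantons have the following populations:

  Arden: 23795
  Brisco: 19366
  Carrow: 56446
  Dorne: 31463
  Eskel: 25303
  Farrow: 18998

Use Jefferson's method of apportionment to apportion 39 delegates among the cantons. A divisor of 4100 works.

With modified divisor 4100: modified quotas Arden 5.804, Brisco 4.723, Carrow 13.767, Dorne 7.674, Eskel 6.171, Farrow 4.634.
Rounding down: Arden 5, Brisco 4, Carrow 13, Dorne 7, Eskel 6, Farrow 4 (total 39).

Arden=5, Brisco=4, Carrow=13, Dorne=7, Eskel=6, Farrow=4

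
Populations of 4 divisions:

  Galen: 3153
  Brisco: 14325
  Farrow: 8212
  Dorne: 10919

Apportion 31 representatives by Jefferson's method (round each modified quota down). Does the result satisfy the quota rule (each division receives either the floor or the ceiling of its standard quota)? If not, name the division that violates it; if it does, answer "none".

Standard quotas: Galen 2.670, Brisco 12.130, Farrow 6.954, Dorne 9.246.
Jefferson allocation: Galen 2, Brisco 13, Farrow 7, Dorne 9.
Every allocation lies between the lower and upper quota.

none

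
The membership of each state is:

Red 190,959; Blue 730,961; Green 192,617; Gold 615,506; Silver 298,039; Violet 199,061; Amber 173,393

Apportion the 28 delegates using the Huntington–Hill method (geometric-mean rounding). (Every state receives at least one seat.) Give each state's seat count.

With divisor 84143: modified quotas Red 2.269, Blue 8.687, Green 2.289, Gold 7.315, Silver 3.542, Violet 2.366, Amber 2.061.
Geometric-mean thresholds: Red √(2·3)=2.449, Blue √(8·9)=8.485, Green √(2·3)=2.449, Gold √(7·8)=7.483, Silver √(3·4)=3.464, Violet √(2·3)=2.449, Amber √(2·3)=2.449.
Each quota rounded against its threshold gives Red 2, Blue 9, Green 2, Gold 7, Silver 4, Violet 2, Amber 2 (total 28).

Red 2; Blue 9; Green 2; Gold 7; Silver 4; Violet 2; Amber 2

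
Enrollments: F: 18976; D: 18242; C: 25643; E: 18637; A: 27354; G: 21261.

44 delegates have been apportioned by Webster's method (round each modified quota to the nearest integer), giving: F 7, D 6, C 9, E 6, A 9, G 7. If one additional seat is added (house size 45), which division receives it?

Priority for the next seat is population ÷ (current seats + 0.5).
Priorities: F 2530.133, D 2806.462, C 2699.263, E 2867.231, A 2879.368, G 2834.800.
Highest priority: A.

A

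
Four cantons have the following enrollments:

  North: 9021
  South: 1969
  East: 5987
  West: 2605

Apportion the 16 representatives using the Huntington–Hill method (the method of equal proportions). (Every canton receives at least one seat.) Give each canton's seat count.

North: 7; South: 2; East: 5; West: 2

With divisor 1272: modified quotas North 7.092, South 1.548, East 4.707, West 2.048.
Geometric-mean thresholds: North √(7·8)=7.483, South √(1·2)=1.414, East √(4·5)=4.472, West √(2·3)=2.449.
Each quota rounded against its threshold gives North 7, South 2, East 5, West 2 (total 16).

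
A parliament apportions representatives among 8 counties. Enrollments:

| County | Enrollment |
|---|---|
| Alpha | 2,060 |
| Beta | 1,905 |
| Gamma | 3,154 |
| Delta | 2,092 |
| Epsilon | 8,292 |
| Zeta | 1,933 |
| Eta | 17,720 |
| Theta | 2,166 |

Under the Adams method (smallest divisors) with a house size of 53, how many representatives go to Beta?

Standard divisor 39322/53 ≈ 741.925; standard quotas: Alpha 2.777, Beta 2.568, Gamma 4.251, Delta 2.820, Epsilon 11.176, Zeta 2.605, Eta 23.884, Theta 2.919.
Rounding up gives 3, 3, 5, 3, 12, 3, 24, 3 = 56 seats, so the divisor must be adjusted.
With modified divisor 800: modified quotas Alpha 2.575, Beta 2.381, Gamma 3.942, Delta 2.615, Epsilon 10.365, Zeta 2.416, Eta 22.150, Theta 2.708.
Rounding up: Alpha 3, Beta 3, Gamma 4, Delta 3, Epsilon 11, Zeta 3, Eta 23, Theta 3 (total 53).
Beta receives 3.

3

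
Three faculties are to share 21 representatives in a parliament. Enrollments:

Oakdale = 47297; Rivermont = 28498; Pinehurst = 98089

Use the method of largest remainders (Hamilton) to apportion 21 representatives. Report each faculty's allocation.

The standard divisor is 173884/21 ≈ 8280.19.
Standard quotas: Oakdale 5.7121, Rivermont 3.4417, Pinehurst 11.8462.
Lower quotas: Oakdale 5, Rivermont 3, Pinehurst 11 (sum 19, leaving 2 seats).
Remainders in descending order: Pinehurst 0.8462, Oakdale 0.7121, Rivermont 0.4417.
The surplus seats go to Pinehurst, Oakdale.

Oakdale 6; Rivermont 3; Pinehurst 12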